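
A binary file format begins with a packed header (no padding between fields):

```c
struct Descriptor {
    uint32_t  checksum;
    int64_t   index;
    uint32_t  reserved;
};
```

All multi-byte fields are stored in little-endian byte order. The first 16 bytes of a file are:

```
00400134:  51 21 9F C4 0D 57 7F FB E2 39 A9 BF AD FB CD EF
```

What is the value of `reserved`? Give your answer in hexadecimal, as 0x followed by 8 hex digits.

`reserved` follows `checksum` (4 B), `index` (8 B), so it starts at offset 4 + 8 = 12 and occupies 4 bytes.
Bytes at offsets 12..15: AD FB CD EF.
In little-endian order the low byte comes first in memory.
Reassemble most-significant byte first: EF CD FB AD → 0xEFCDFBAD.

0xEFCDFBAD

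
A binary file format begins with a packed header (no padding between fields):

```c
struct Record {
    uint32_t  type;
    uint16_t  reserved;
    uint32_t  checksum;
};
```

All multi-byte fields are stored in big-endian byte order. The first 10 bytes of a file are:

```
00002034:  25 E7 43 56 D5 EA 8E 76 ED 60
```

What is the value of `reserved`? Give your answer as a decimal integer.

54762

`reserved` follows `type` (4 bytes), so it starts at byte offset 4 and occupies 2 bytes.
Bytes at offsets 4..5: D5 EA.
Big-endian: lowest address holds the most-significant byte.
The bytes are already most-significant first: 0xD5EA.
0xD5EA = 54762.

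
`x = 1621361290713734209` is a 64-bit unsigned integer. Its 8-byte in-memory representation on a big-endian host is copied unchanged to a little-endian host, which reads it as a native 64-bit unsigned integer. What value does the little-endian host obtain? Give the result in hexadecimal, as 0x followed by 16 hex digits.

0x419C8FE9803B8016

1621361290713734209 in 64-bit hexadecimal is 0x16803B80E98F9C41.
Stored big-endian, the bytes at ascending addresses are 16 80 3B 80 E9 8F 9C 41.
Read back as little-endian, the first byte is least significant, giving 0x419C8FE9803B8016.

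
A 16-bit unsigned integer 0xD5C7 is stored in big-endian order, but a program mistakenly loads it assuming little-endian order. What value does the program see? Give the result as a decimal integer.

Stored big-endian, the bytes at ascending addresses are D5 C7.
Read back as little-endian, the first byte is least significant, giving 0xC7D5.
0xC7D5 = 51157.

51157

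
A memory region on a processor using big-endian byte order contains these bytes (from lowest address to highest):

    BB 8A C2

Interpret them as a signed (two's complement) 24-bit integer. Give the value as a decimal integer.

In big-endian order the high byte comes first in memory.
The bytes are already most-significant first: 0xBB8AC2.
Top bit is set, so as a signed 24-bit value this is 0xBB8AC2 − 2^24 = -4486462.

-4486462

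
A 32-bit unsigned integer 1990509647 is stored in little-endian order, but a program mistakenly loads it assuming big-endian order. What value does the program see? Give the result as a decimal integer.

1990509647 in 32-bit hexadecimal is 0x76A4C44F.
Stored little-endian, the bytes at ascending addresses are 4F C4 A4 76.
Read back as big-endian, the last byte is least significant, giving 0x4FC4A476.
0x4FC4A476 = 1338287222.

1338287222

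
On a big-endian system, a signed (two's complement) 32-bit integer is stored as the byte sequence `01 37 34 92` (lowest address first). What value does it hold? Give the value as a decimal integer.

20395154

Big-endian stores the most-significant byte at the lowest address.
The bytes are already most-significant first: 0x01373492.
0x01373492 = 20395154.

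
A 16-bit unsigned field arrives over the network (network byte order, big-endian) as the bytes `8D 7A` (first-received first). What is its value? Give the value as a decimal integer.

36218

Big-endian: lowest address holds the most-significant byte.
The bytes are already most-significant first: 0x8D7A.
0x8D7A = 36218.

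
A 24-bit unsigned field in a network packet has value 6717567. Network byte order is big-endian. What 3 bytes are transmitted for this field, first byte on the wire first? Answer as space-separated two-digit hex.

6717567 in hexadecimal, padded to 24 bits, is 0x66807F.
Split into bytes (most-significant first): 66 80 7F.
In big-endian order the high byte comes first in memory.
So the memory order matches the most-significant-first order: 66 80 7F.

66 80 7F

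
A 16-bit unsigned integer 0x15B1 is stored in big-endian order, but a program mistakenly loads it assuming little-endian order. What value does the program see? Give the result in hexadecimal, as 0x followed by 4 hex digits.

0xB115

Stored big-endian, the bytes at ascending addresses are 15 B1.
Read back as little-endian, the first byte is least significant, giving 0xB115.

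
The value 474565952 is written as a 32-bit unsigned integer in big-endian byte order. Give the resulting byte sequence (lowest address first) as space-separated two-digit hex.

1C 49 4D 40

474565952 in hexadecimal, padded to 32 bits, is 0x1C494D40.
Split into bytes (most-significant first): 1C 49 4D 40.
In big-endian order the high byte comes first in memory.
So the memory order matches the most-significant-first order: 1C 49 4D 40.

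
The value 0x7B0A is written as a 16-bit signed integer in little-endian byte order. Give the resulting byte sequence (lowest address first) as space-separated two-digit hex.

Split into bytes (most-significant first): 7B 0A.
Little-endian: lowest address holds the least-significant byte.
So at ascending addresses the bytes are 0A 7B.

0A 7B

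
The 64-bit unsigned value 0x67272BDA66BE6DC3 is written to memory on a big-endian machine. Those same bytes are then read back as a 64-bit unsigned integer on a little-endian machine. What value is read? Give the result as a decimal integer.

Stored big-endian, the bytes at ascending addresses are 67 27 2B DA 66 BE 6D C3.
Read back as little-endian, the first byte is least significant, giving 0xC36DBE66DA2B2767.
0xC36DBE66DA2B2767 = 14082120958813611879.

14082120958813611879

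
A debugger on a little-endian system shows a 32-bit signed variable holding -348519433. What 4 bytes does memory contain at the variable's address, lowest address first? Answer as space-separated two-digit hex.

Two's complement of -348519433 in 32 bits: 348519433 = 0x14C5FC09; invert → 0xEB3A03F6; add 1 → 0xEB3A03F7.
Split into bytes (most-significant first): EB 3A 03 F7.
Little-endian stores the least-significant byte at the lowest address.
So at ascending addresses the bytes are F7 03 3A EB.

F7 03 3A EB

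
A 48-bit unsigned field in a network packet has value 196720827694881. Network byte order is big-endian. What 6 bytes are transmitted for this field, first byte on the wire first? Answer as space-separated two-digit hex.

196720827694881 in hexadecimal, padded to 48 bits, is 0xB2EAA30DFF21.
Split into bytes (most-significant first): B2 EA A3 0D FF 21.
Big-endian stores the most-significant byte at the lowest address.
So the memory order matches the most-significant-first order: B2 EA A3 0D FF 21.

B2 EA A3 0D FF 21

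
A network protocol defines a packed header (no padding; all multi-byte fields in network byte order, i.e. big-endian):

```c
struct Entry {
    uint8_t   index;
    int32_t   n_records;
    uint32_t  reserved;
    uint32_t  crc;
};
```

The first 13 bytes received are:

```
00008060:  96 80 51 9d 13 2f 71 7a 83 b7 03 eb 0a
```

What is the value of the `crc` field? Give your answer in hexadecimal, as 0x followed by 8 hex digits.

0xB703EB0A

`crc` follows `index` (1 B), `n_records` (4 B), `reserved` (4 B), so it starts at offset 1 + 4 + 4 = 9 and occupies 4 bytes.
Bytes at offsets 9..12: B7 03 EB 0A.
Big-endian: lowest address holds the most-significant byte.
The bytes are already most-significant first: 0xB703EB0A.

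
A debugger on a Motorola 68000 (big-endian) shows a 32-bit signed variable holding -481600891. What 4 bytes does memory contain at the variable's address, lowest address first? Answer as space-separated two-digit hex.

E3 4B 5A 85

Two's complement of -481600891 in 32 bits: 481600891 = 0x1CB4A57B; invert → 0xE34B5A84; add 1 → 0xE34B5A85.
Split into bytes (most-significant first): E3 4B 5A 85.
In big-endian order the high byte comes first in memory.
So the memory order matches the most-significant-first order: E3 4B 5A 85.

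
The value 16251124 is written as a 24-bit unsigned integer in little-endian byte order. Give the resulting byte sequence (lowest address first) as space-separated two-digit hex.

F4 F8 F7

16251124 in hexadecimal, padded to 24 bits, is 0xF7F8F4.
Split into bytes (most-significant first): F7 F8 F4.
In little-endian order the low byte comes first in memory.
So at ascending addresses the bytes are F4 F8 F7.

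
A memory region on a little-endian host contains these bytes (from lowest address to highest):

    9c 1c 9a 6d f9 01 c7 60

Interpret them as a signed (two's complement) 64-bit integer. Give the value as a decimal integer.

Little-endian stores the least-significant byte at the lowest address.
Reassemble most-significant byte first: 60 C7 01 F9 6D 9A 1C 9C → 0x60C701F96D9A1C9C.
0x60C701F96D9A1C9C = 6973544718803803292.

6973544718803803292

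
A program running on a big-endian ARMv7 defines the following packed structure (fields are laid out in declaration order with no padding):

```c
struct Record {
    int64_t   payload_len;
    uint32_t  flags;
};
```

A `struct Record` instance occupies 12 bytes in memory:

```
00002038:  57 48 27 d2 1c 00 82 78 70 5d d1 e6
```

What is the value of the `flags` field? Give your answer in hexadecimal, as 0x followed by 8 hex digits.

0x705DD1E6

`flags` follows `payload_len` (8 bytes), so it starts at byte offset 8 and occupies 4 bytes.
Bytes at offsets 8..11: 70 5D D1 E6.
In big-endian order the high byte comes first in memory.
The bytes are already most-significant first: 0x705DD1E6.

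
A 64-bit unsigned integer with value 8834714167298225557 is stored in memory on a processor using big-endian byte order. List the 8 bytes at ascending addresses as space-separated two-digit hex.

7A 9B 35 BA 11 EB F5 95

8834714167298225557 in hexadecimal, padded to 64 bits, is 0x7A9B35BA11EBF595.
Split into bytes (most-significant first): 7A 9B 35 BA 11 EB F5 95.
Big-endian: lowest address holds the most-significant byte.
So the memory order matches the most-significant-first order: 7A 9B 35 BA 11 EB F5 95.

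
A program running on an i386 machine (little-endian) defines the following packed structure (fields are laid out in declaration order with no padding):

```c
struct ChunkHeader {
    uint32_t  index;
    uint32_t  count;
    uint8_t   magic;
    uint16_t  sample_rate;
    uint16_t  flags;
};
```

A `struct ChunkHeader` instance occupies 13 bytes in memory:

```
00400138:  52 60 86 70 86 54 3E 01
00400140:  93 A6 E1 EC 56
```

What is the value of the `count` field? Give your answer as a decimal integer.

`count` follows `index` (4 bytes), so it starts at byte offset 4 and occupies 4 bytes.
Bytes at offsets 4..7: 86 54 3E 01.
Little-endian stores the least-significant byte at the lowest address.
Reassemble most-significant byte first: 01 3E 54 86 → 0x013E5486.
0x013E5486 = 20862086.

20862086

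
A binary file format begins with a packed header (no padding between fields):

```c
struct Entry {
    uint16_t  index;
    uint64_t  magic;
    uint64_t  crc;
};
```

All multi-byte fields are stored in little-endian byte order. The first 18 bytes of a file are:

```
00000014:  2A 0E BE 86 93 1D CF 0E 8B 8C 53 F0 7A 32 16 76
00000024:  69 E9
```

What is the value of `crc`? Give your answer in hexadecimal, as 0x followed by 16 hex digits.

`crc` follows `index` (2 B), `magic` (8 B), so it starts at offset 2 + 8 = 10 and occupies 8 bytes.
Bytes at offsets 10..17: 53 F0 7A 32 16 76 69 E9.
In little-endian order the low byte comes first in memory.
Reassemble most-significant byte first: E9 69 76 16 32 7A F0 53 → 0xE9697616327AF053.

0xE9697616327AF053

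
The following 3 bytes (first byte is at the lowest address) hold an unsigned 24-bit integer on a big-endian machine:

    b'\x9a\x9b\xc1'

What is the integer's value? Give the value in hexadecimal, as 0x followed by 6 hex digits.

Big-endian stores the most-significant byte at the lowest address.
The bytes are already most-significant first: 0x9A9BC1.

0x9A9BC1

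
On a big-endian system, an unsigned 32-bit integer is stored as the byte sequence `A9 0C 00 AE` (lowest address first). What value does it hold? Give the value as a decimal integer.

In big-endian order the high byte comes first in memory.
The bytes are already most-significant first: 0xA90C00AE.
0xA90C00AE = 2836136110.

2836136110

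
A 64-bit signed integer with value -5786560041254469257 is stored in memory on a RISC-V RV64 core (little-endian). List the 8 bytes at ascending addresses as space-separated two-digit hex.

Two's complement of -5786560041254469257 in 64 bits: 5786560041254469257 = 0x504DFDB2F2713E89; invert → 0xAFB2024D0D8EC176; add 1 → 0xAFB2024D0D8EC177.
Split into bytes (most-significant first): AF B2 02 4D 0D 8E C1 77.
Little-endian: lowest address holds the least-significant byte.
So at ascending addresses the bytes are 77 C1 8E 0D 4D 02 B2 AF.

77 C1 8E 0D 4D 02 B2 AF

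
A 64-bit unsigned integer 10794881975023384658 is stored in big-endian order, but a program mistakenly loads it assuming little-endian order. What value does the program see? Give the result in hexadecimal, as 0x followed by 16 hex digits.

0x52388969F61FCF95

10794881975023384658 in 64-bit hexadecimal is 0x95CF1FF669893852.
Stored big-endian, the bytes at ascending addresses are 95 CF 1F F6 69 89 38 52.
Read back as little-endian, the first byte is least significant, giving 0x52388969F61FCF95.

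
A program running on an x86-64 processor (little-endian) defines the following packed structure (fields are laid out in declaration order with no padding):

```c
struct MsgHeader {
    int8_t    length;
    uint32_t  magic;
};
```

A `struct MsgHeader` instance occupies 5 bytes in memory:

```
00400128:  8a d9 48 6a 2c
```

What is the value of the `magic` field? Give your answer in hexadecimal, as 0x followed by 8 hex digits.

`magic` follows `length` (1 byte), so it starts at byte offset 1 and occupies 4 bytes.
Bytes at offsets 1..4: D9 48 6A 2C.
Little-endian stores the least-significant byte at the lowest address.
Reassemble most-significant byte first: 2C 6A 48 D9 → 0x2C6A48D9.

0x2C6A48D9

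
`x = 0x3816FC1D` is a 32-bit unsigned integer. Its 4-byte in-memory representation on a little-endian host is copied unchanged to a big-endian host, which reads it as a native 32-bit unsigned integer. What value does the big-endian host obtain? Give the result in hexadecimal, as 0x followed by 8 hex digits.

0x1DFC1638

Stored little-endian, the bytes at ascending addresses are 1D FC 16 38.
Read back as big-endian, the last byte is least significant, giving 0x1DFC1638.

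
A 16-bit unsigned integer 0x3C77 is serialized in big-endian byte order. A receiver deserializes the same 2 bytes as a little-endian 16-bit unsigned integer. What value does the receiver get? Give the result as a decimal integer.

Stored big-endian, the bytes at ascending addresses are 3C 77.
Read back as little-endian, the first byte is least significant, giving 0x773C.
0x773C = 30524.

30524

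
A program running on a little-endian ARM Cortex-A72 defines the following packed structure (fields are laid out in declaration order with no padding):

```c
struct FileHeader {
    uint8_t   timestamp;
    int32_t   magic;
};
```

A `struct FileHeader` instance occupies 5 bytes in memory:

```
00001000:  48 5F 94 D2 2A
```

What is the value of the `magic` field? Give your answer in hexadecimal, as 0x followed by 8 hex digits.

0x2AD2945F

`magic` follows `timestamp` (1 byte), so it starts at byte offset 1 and occupies 4 bytes.
Bytes at offsets 1..4: 5F 94 D2 2A.
In little-endian order the low byte comes first in memory.
Reassemble most-significant byte first: 2A D2 94 5F → 0x2AD2945F.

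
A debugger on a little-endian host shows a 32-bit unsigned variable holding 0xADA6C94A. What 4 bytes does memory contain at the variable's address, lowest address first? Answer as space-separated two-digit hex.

Split into bytes (most-significant first): AD A6 C9 4A.
Little-endian: lowest address holds the least-significant byte.
So at ascending addresses the bytes are 4A C9 A6 AD.

4A C9 A6 AD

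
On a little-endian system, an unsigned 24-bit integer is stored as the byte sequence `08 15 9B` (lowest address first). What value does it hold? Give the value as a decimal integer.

10163464

Little-endian: lowest address holds the least-significant byte.
Reassemble most-significant byte first: 9B 15 08 → 0x9B1508.
0x9B1508 = 10163464.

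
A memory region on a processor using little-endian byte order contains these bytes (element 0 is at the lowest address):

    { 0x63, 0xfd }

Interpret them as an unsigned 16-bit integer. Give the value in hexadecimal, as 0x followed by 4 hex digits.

In little-endian order the low byte comes first in memory.
Reassemble most-significant byte first: FD 63 → 0xFD63.

0xFD63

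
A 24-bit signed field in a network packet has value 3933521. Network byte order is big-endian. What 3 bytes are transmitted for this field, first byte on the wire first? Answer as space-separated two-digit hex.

3933521 in hexadecimal, padded to 24 bits, is 0x3C0551.
Split into bytes (most-significant first): 3C 05 51.
Big-endian stores the most-significant byte at the lowest address.
So the memory order matches the most-significant-first order: 3C 05 51.

3C 05 51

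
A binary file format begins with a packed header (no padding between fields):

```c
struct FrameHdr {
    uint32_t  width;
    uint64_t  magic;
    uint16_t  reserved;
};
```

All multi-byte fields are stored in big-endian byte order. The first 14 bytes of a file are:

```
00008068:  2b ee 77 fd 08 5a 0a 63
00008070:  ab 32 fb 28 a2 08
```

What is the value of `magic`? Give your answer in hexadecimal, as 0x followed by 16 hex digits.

`magic` follows `width` (4 bytes), so it starts at byte offset 4 and occupies 8 bytes.
Bytes at offsets 4..11: 08 5A 0A 63 AB 32 FB 28.
In big-endian order the high byte comes first in memory.
The bytes are already most-significant first: 0x085A0A63AB32FB28.

0x085A0A63AB32FB28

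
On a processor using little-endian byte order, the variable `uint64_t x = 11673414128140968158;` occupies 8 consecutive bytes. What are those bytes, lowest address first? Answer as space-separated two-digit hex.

DE 60 DE 17 4D 4C 00 A2

11673414128140968158 in hexadecimal, padded to 64 bits, is 0xA2004C4D17DE60DE.
Split into bytes (most-significant first): A2 00 4C 4D 17 DE 60 DE.
In little-endian order the low byte comes first in memory.
So at ascending addresses the bytes are DE 60 DE 17 4D 4C 00 A2.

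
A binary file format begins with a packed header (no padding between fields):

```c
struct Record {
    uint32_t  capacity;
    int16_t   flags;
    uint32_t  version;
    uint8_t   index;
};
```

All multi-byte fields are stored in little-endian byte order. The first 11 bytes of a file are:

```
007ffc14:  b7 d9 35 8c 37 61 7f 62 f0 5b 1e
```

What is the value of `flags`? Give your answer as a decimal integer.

`flags` follows `capacity` (4 bytes), so it starts at byte offset 4 and occupies 2 bytes.
Bytes at offsets 4..5: 37 61.
Little-endian: lowest address holds the least-significant byte.
Reassemble most-significant byte first: 61 37 → 0x6137.
0x6137 = 24887.

24887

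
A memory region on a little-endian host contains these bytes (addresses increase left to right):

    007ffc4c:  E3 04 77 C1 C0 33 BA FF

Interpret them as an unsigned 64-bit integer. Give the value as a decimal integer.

In little-endian order the low byte comes first in memory.
Reassemble most-significant byte first: FF BA 33 C0 C1 77 04 E3 → 0xFFBA33C0C17704E3.
0xFFBA33C0C17704E3 = 18427097728312345827.

18427097728312345827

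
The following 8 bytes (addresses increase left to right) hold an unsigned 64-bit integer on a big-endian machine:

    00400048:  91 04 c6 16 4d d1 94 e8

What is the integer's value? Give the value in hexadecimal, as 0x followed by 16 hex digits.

0x9104C6164DD194E8

Big-endian stores the most-significant byte at the lowest address.
The bytes are already most-significant first: 0x9104C6164DD194E8.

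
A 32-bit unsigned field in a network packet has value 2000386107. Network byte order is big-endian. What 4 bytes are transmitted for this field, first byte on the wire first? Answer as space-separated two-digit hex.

2000386107 in hexadecimal, padded to 32 bits, is 0x773B783B.
Split into bytes (most-significant first): 77 3B 78 3B.
In big-endian order the high byte comes first in memory.
So the memory order matches the most-significant-first order: 77 3B 78 3B.

77 3B 78 3B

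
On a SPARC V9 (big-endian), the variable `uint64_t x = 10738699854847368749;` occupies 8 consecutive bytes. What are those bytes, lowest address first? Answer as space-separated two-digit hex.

10738699854847368749 in hexadecimal, padded to 64 bits, is 0x9507869F35B75E2D.
Split into bytes (most-significant first): 95 07 86 9F 35 B7 5E 2D.
In big-endian order the high byte comes first in memory.
So the memory order matches the most-significant-first order: 95 07 86 9F 35 B7 5E 2D.

95 07 86 9F 35 B7 5E 2D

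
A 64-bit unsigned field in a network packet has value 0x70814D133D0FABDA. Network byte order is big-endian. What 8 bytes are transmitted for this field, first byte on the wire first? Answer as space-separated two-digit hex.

70 81 4D 13 3D 0F AB DA

Split into bytes (most-significant first): 70 81 4D 13 3D 0F AB DA.
Big-endian: lowest address holds the most-significant byte.
So the memory order matches the most-significant-first order: 70 81 4D 13 3D 0F AB DA.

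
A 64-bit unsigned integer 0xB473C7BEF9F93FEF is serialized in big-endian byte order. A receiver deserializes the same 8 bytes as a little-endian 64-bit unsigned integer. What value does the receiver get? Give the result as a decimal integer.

Stored big-endian, the bytes at ascending addresses are B4 73 C7 BE F9 F9 3F EF.
Read back as little-endian, the first byte is least significant, giving 0xEF3FF9F9BEC773B4.
0xEF3FF9F9BEC773B4 = 17239772749640463284.

17239772749640463284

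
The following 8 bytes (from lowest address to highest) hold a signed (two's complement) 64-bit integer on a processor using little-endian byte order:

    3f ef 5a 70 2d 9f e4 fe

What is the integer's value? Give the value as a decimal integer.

Little-endian: lowest address holds the least-significant byte.
Reassemble most-significant byte first: FE E4 9F 2D 70 5A EF 3F → 0xFEE49F2D705AEF3F.
Top bit is set, so as a signed 64-bit value this is 0xFEE49F2D705AEF3F − 2^64 = -79763875878473921.

-79763875878473921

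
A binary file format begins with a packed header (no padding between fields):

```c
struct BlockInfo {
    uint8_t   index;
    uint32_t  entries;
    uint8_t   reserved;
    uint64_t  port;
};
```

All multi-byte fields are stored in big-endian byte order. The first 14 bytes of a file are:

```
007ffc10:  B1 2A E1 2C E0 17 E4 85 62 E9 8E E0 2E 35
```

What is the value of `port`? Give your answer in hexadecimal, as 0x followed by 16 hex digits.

`port` follows `index` (1 B), `entries` (4 B), `reserved` (1 B), so it starts at offset 1 + 4 + 1 = 6 and occupies 8 bytes.
Bytes at offsets 6..13: E4 85 62 E9 8E E0 2E 35.
In big-endian order the high byte comes first in memory.
The bytes are already most-significant first: 0xE48562E98EE02E35.

0xE48562E98EE02E35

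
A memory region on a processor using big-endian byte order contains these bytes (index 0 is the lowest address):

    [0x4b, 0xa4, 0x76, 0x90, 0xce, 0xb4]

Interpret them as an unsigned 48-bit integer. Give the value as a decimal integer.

83169735921332

In big-endian order the high byte comes first in memory.
The bytes are already most-significant first: 0x4BA47690CEB4.
0x4BA47690CEB4 = 83169735921332.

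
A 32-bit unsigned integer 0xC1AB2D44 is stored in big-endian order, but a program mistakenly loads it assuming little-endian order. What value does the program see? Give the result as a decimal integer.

1143843777

Stored big-endian, the bytes at ascending addresses are C1 AB 2D 44.
Read back as little-endian, the first byte is least significant, giving 0x442DABC1.
0x442DABC1 = 1143843777.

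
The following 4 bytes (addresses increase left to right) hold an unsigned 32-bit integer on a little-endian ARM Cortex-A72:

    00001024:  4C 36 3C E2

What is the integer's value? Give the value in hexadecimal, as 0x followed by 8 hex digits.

0xE23C364C

Little-endian: lowest address holds the least-significant byte.
Reassemble most-significant byte first: E2 3C 36 4C → 0xE23C364C.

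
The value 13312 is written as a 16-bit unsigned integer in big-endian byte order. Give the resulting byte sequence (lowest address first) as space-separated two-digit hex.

34 00

13312 in hexadecimal, padded to 16 bits, is 0x3400.
Split into bytes (most-significant first): 34 00.
Big-endian stores the most-significant byte at the lowest address.
So the memory order matches the most-significant-first order: 34 00.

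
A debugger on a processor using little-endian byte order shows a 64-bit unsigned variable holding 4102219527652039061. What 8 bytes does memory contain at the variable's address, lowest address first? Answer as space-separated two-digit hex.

95 D9 5E 08 ED 02 EE 38

4102219527652039061 in hexadecimal, padded to 64 bits, is 0x38EE02ED085ED995.
Split into bytes (most-significant first): 38 EE 02 ED 08 5E D9 95.
In little-endian order the low byte comes first in memory.
So at ascending addresses the bytes are 95 D9 5E 08 ED 02 EE 38.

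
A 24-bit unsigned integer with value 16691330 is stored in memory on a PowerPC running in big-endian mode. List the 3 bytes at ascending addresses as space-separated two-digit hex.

FE B0 82

16691330 in hexadecimal, padded to 24 bits, is 0xFEB082.
Split into bytes (most-significant first): FE B0 82.
Big-endian: lowest address holds the most-significant byte.
So the memory order matches the most-significant-first order: FE B0 82.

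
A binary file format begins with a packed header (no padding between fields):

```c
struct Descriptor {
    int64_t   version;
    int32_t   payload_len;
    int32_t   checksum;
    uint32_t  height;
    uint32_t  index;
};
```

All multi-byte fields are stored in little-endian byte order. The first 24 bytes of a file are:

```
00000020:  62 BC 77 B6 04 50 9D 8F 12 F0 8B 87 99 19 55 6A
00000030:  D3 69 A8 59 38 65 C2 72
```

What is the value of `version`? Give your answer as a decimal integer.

-8098228573770892190

`version` is the first field, at byte offset 0, occupying 8 bytes.
Bytes at offsets 0..7: 62 BC 77 B6 04 50 9D 8F.
Little-endian stores the least-significant byte at the lowest address.
Reassemble most-significant byte first: 8F 9D 50 04 B6 77 BC 62 → 0x8F9D5004B677BC62.
Top bit is set, so as a signed 64-bit value this is 0x8F9D5004B677BC62 − 2^64 = -8098228573770892190.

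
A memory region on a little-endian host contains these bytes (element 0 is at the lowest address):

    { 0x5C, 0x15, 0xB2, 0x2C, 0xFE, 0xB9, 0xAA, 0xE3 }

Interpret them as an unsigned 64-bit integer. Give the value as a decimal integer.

Little-endian: lowest address holds the least-significant byte.
Reassemble most-significant byte first: E3 AA B9 FE 2C B2 15 5C → 0xE3AAB9FE2CB2155C.
0xE3AAB9FE2CB2155C = 16405129093973153116.

16405129093973153116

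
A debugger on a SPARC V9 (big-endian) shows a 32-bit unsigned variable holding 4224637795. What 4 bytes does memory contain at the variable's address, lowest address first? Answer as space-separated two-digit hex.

FB CE DB 63

4224637795 in hexadecimal, padded to 32 bits, is 0xFBCEDB63.
Split into bytes (most-significant first): FB CE DB 63.
Big-endian stores the most-significant byte at the lowest address.
So the memory order matches the most-significant-first order: FB CE DB 63.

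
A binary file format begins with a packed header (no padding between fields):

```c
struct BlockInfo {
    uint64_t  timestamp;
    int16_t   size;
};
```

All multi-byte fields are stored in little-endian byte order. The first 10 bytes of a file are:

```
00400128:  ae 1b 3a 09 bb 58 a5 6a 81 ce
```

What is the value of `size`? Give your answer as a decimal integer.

-12671

`size` follows `timestamp` (8 bytes), so it starts at byte offset 8 and occupies 2 bytes.
Bytes at offsets 8..9: 81 CE.
In little-endian order the low byte comes first in memory.
Reassemble most-significant byte first: CE 81 → 0xCE81.
Top bit is set, so as a signed 16-bit value this is 0xCE81 − 2^16 = -12671.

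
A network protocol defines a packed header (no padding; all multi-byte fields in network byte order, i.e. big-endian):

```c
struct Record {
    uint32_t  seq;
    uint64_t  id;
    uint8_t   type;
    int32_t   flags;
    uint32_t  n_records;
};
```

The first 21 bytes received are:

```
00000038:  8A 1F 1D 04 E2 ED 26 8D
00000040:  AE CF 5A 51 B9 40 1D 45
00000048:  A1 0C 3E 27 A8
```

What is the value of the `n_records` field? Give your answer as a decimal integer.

205399976

`n_records` follows `seq` (4 B), `id` (8 B), `type` (1 B), `flags` (4 B), so it starts at offset 4 + 8 + 1 + 4 = 17 and occupies 4 bytes.
Bytes at offsets 17..20: 0C 3E 27 A8.
In big-endian order the high byte comes first in memory.
The bytes are already most-significant first: 0x0C3E27A8.
0x0C3E27A8 = 205399976.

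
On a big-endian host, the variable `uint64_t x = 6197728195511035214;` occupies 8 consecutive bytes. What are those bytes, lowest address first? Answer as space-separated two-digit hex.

6197728195511035214 in hexadecimal, padded to 64 bits, is 0x5602C0F4F3DBA54E.
Split into bytes (most-significant first): 56 02 C0 F4 F3 DB A5 4E.
Big-endian stores the most-significant byte at the lowest address.
So the memory order matches the most-significant-first order: 56 02 C0 F4 F3 DB A5 4E.

56 02 C0 F4 F3 DB A5 4E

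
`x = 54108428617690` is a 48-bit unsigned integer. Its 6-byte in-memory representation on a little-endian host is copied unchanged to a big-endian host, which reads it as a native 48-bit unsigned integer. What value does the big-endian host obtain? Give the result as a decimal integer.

240551087126065

54108428617690 in 48-bit hexadecimal is 0x313619AAC7DA.
Stored little-endian, the bytes at ascending addresses are DA C7 AA 19 36 31.
Read back as big-endian, the last byte is least significant, giving 0xDAC7AA193631.
0xDAC7AA193631 = 240551087126065.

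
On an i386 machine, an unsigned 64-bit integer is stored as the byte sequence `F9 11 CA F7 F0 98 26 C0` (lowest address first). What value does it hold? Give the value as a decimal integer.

In little-endian order the low byte comes first in memory.
Reassemble most-significant byte first: C0 26 98 F0 F7 CA 11 F9 → 0xC02698F0F7CA11F9.
0xC02698F0F7CA11F9 = 13845922265113956857.

13845922265113956857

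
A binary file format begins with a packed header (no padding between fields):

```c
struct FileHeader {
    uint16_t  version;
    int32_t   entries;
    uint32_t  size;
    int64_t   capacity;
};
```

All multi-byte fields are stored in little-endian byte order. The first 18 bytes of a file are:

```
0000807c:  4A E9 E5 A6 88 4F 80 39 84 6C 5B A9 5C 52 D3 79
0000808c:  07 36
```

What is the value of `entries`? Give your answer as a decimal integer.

`entries` follows `version` (2 bytes), so it starts at byte offset 2 and occupies 4 bytes.
Bytes at offsets 2..5: E5 A6 88 4F.
In little-endian order the low byte comes first in memory.
Reassemble most-significant byte first: 4F 88 A6 E5 → 0x4F88A6E5.
0x4F88A6E5 = 1334355685.

1334355685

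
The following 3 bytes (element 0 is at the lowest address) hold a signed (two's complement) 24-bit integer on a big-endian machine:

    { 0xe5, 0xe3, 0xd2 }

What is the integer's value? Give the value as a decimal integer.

-1711150

Big-endian stores the most-significant byte at the lowest address.
The bytes are already most-significant first: 0xE5E3D2.
Top bit is set, so as a signed 24-bit value this is 0xE5E3D2 − 2^24 = -1711150.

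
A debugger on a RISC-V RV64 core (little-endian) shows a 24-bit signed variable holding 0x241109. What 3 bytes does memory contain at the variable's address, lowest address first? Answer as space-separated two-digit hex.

Split into bytes (most-significant first): 24 11 09.
Little-endian stores the least-significant byte at the lowest address.
So at ascending addresses the bytes are 09 11 24.

09 11 24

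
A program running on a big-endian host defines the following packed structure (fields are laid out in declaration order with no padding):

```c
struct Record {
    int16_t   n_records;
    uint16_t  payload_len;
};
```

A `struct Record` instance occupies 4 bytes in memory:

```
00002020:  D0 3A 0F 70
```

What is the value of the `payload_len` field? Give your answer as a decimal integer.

`payload_len` follows `n_records` (2 bytes), so it starts at byte offset 2 and occupies 2 bytes.
Bytes at offsets 2..3: 0F 70.
Big-endian stores the most-significant byte at the lowest address.
The bytes are already most-significant first: 0x0F70.
0x0F70 = 3952.

3952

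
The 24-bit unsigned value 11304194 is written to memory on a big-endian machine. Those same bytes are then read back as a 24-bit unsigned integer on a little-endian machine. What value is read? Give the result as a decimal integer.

163244

11304194 in 24-bit hexadecimal is 0xAC7D02.
Stored big-endian, the bytes at ascending addresses are AC 7D 02.
Read back as little-endian, the first byte is least significant, giving 0x027DAC.
0x027DAC = 163244.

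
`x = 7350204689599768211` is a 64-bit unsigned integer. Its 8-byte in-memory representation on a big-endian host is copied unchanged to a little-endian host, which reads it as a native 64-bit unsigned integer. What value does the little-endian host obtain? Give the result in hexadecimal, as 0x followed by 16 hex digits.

7350204689599768211 in 64-bit hexadecimal is 0x66012C38DE012693.
Stored big-endian, the bytes at ascending addresses are 66 01 2C 38 DE 01 26 93.
Read back as little-endian, the first byte is least significant, giving 0x932601DE382C0166.

0x932601DE382C0166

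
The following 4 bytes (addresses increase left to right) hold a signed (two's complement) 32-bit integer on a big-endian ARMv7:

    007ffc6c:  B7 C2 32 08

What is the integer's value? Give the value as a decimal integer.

-1212009976

In big-endian order the high byte comes first in memory.
The bytes are already most-significant first: 0xB7C23208.
Top bit is set, so as a signed 32-bit value this is 0xB7C23208 − 2^32 = -1212009976.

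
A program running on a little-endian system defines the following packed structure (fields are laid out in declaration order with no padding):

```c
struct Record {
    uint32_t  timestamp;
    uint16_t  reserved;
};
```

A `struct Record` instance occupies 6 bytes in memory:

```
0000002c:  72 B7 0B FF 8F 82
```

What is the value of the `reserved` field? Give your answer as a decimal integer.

`reserved` follows `timestamp` (4 bytes), so it starts at byte offset 4 and occupies 2 bytes.
Bytes at offsets 4..5: 8F 82.
Little-endian stores the least-significant byte at the lowest address.
Reassemble most-significant byte first: 82 8F → 0x828F.
0x828F = 33423.

33423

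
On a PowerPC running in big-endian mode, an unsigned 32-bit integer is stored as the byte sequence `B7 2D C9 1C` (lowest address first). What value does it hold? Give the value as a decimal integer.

3073231132

In big-endian order the high byte comes first in memory.
The bytes are already most-significant first: 0xB72DC91C.
0xB72DC91C = 3073231132.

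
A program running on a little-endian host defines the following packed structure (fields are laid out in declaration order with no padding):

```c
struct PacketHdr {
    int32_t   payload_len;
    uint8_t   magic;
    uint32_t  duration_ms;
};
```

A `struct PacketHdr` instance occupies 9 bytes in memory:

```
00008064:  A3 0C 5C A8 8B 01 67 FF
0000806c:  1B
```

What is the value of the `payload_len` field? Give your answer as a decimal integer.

`payload_len` is the first field, at byte offset 0, occupying 4 bytes.
Bytes at offsets 0..3: A3 0C 5C A8.
Little-endian stores the least-significant byte at the lowest address.
Reassemble most-significant byte first: A8 5C 0C A3 → 0xA85C0CA3.
Top bit is set, so as a signed 32-bit value this is 0xA85C0CA3 − 2^32 = -1470362461.

-1470362461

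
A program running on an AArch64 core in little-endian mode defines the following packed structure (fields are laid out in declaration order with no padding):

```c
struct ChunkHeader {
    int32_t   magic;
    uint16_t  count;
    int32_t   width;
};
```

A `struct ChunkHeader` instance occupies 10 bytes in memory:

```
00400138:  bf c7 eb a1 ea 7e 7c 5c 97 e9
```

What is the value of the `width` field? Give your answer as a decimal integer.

`width` follows `magic` (4 B), `count` (2 B), so it starts at offset 4 + 2 = 6 and occupies 4 bytes.
Bytes at offsets 6..9: 7C 5C 97 E9.
In little-endian order the low byte comes first in memory.
Reassemble most-significant byte first: E9 97 5C 7C → 0xE9975C7C.
Top bit is set, so as a signed 32-bit value this is 0xE9975C7C − 2^32 = -375956356.

-375956356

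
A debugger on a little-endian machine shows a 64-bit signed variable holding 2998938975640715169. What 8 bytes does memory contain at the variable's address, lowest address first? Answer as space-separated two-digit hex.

2998938975640715169 in hexadecimal, padded to 64 bits, is 0x299E5F1BFA237FA1.
Split into bytes (most-significant first): 29 9E 5F 1B FA 23 7F A1.
Little-endian stores the least-significant byte at the lowest address.
So at ascending addresses the bytes are A1 7F 23 FA 1B 5F 9E 29.

A1 7F 23 FA 1B 5F 9E 29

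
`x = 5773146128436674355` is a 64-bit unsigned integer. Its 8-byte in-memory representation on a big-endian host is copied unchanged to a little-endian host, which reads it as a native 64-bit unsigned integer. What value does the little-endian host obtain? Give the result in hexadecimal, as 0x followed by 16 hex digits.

5773146128436674355 in 64-bit hexadecimal is 0x501E55D0FDE3BF33.
Stored big-endian, the bytes at ascending addresses are 50 1E 55 D0 FD E3 BF 33.
Read back as little-endian, the first byte is least significant, giving 0x33BFE3FDD0551E50.

0x33BFE3FDD0551E50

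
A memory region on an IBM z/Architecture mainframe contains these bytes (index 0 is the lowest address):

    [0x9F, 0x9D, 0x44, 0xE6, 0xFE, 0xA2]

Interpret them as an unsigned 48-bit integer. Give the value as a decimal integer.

Big-endian stores the most-significant byte at the lowest address.
The bytes are already most-significant first: 0x9F9D44E6FEA2.
0x9F9D44E6FEA2 = 175497814671010.

175497814671010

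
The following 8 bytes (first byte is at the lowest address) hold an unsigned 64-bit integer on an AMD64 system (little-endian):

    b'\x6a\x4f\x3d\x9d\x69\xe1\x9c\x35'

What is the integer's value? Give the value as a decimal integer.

3863210424102899562

Little-endian stores the least-significant byte at the lowest address.
Reassemble most-significant byte first: 35 9C E1 69 9D 3D 4F 6A → 0x359CE1699D3D4F6A.
0x359CE1699D3D4F6A = 3863210424102899562.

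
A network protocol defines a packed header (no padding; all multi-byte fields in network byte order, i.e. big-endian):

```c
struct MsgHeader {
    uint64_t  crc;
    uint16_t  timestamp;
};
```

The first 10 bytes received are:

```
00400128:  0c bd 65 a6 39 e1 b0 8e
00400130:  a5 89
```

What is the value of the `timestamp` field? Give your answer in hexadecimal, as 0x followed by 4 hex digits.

0xA589

`timestamp` follows `crc` (8 bytes), so it starts at byte offset 8 and occupies 2 bytes.
Bytes at offsets 8..9: A5 89.
Big-endian: lowest address holds the most-significant byte.
The bytes are already most-significant first: 0xA589.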